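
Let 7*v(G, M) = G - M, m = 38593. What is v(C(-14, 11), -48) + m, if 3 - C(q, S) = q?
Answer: 270216/7 ≈ 38602.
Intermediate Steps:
C(q, S) = 3 - q
v(G, M) = -M/7 + G/7 (v(G, M) = (G - M)/7 = -M/7 + G/7)
v(C(-14, 11), -48) + m = (-1/7*(-48) + (3 - 1*(-14))/7) + 38593 = (48/7 + (3 + 14)/7) + 38593 = (48/7 + (1/7)*17) + 38593 = (48/7 + 17/7) + 38593 = 65/7 + 38593 = 270216/7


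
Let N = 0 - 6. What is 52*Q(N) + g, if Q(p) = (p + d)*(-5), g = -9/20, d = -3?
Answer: 46791/20 ≈ 2339.6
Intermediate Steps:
N = -6
g = -9/20 ≈ -0.45000
Q(p) = 15 - 5*p (Q(p) = (p - 3)*(-5) = (-3 + p)*(-5) = 15 - 5*p)
52*Q(N) + g = 52*(15 - 5*(-6)) - 9/20 = 52*(15 + 30) - 9/20 = 52*45 - 9/20 = 2340 - 9/20 = 46791/20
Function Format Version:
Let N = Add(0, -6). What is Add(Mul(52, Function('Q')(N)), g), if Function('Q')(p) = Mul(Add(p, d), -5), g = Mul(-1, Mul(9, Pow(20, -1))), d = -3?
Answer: Rational(46791, 20) ≈ 2339.6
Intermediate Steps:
N = -6
g = Rational(-9, 20) (g = Mul(-1, Mul(9, Rational(1, 20))) = Mul(-1, Rational(9, 20)) = Rational(-9, 20) ≈ -0.45000)
Function('Q')(p) = Add(15, Mul(-5, p)) (Function('Q')(p) = Mul(Add(p, -3), -5) = Mul(Add(-3, p), -5) = Add(15, Mul(-5, p)))
Add(Mul(52, Function('Q')(N)), g) = Add(Mul(52, Add(15, Mul(-5, -6))), Rational(-9, 20)) = Add(Mul(52, Add(15, 30)), Rational(-9, 20)) = Add(Mul(52, 45), Rational(-9, 20)) = Add(2340, Rational(-9, 20)) = Rational(46791, 20)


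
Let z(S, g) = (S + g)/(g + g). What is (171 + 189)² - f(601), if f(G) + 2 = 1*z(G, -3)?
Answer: 389105/3 ≈ 1.2970e+5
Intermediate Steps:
z(S, g) = (S + g)/(2*g) (z(S, g) = (S + g)/((2*g)) = (S + g)*(1/(2*g)) = (S + g)/(2*g))
f(G) = -3/2 - G/6 (f(G) = -2 + 1*((½)*(G - 3)/(-3)) = -2 + 1*((½)*(-⅓)*(-3 + G)) = -2 + 1*(½ - G/6) = -2 + (½ - G/6) = -3/2 - G/6)
(171 + 189)² - f(601) = (171 + 189)² - (-3/2 - ⅙*601) = 360² - (-3/2 - 601/6) = 129600 - 1*(-305/3) = 129600 + 305/3 = 389105/3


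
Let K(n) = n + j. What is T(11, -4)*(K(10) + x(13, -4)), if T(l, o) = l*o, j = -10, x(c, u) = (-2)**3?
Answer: 352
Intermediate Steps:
x(c, u) = -8
K(n) = -10 + n (K(n) = n - 10 = -10 + n)
T(11, -4)*(K(10) + x(13, -4)) = (11*(-4))*((-10 + 10) - 8) = -44*(0 - 8) = -44*(-8) = 352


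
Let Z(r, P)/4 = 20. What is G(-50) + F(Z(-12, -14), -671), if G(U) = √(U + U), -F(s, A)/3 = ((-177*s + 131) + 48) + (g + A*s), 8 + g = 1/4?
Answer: 812025/4 + 10*I ≈ 2.0301e+5 + 10.0*I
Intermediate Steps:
g = -31/4 (g = -8 + 1/4 = -8 + 1*(¼) = -8 + ¼ = -31/4 ≈ -7.7500)
Z(r, P) = 80 (Z(r, P) = 4*20 = 80)
F(s, A) = -2055/4 + 531*s - 3*A*s (F(s, A) = -3*(((-177*s + 131) + 48) + (-31/4 + A*s)) = -3*(((131 - 177*s) + 48) + (-31/4 + A*s)) = -3*((179 - 177*s) + (-31/4 + A*s)) = -3*(685/4 - 177*s + A*s) = -2055/4 + 531*s - 3*A*s)
G(U) = √2*√U (G(U) = √(2*U) = √2*√U)
G(-50) + F(Z(-12, -14), -671) = √2*√(-50) + (-2055/4 + 531*80 - 3*(-671)*80) = √2*(5*I*√2) + (-2055/4 + 42480 + 161040) = 10*I + 812025/4 = 812025/4 + 10*I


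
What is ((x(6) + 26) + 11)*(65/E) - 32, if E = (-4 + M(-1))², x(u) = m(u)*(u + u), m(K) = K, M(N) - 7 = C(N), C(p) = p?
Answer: 6957/4 ≈ 1739.3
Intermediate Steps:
M(N) = 7 + N
x(u) = 2*u² (x(u) = u*(u + u) = u*(2*u) = 2*u²)
E = 4 (E = (-4 + (7 - 1))² = (-4 + 6)² = 2² = 4)
((x(6) + 26) + 11)*(65/E) - 32 = ((2*6² + 26) + 11)*(65/4) - 32 = ((2*36 + 26) + 11)*(65*(¼)) - 32 = ((72 + 26) + 11)*(65/4) - 32 = (98 + 11)*(65/4) - 32 = 109*(65/4) - 32 = 7085/4 - 32 = 6957/4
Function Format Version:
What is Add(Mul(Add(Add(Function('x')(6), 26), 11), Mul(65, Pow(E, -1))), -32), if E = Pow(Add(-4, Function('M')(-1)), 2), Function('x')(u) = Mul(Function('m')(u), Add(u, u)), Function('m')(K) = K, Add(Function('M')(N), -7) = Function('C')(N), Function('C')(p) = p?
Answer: Rational(6957, 4) ≈ 1739.3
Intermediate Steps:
Function('M')(N) = Add(7, N)
Function('x')(u) = Mul(2, Pow(u, 2)) (Function('x')(u) = Mul(u, Add(u, u)) = Mul(u, Mul(2, u)) = Mul(2, Pow(u, 2)))
E = 4 (E = Pow(Add(-4, Add(7, -1)), 2) = Pow(Add(-4, 6), 2) = Pow(2, 2) = 4)
Add(Mul(Add(Add(Function('x')(6), 26), 11), Mul(65, Pow(E, -1))), -32) = Add(Mul(Add(Add(Mul(2, Pow(6, 2)), 26), 11), Mul(65, Pow(4, -1))), -32) = Add(Mul(Add(Add(Mul(2, 36), 26), 11), Mul(65, Rational(1, 4))), -32) = Add(Mul(Add(Add(72, 26), 11), Rational(65, 4)), -32) = Add(Mul(Add(98, 11), Rational(65, 4)), -32) = Add(Mul(109, Rational(65, 4)), -32) = Add(Rational(7085, 4), -32) = Rational(6957, 4)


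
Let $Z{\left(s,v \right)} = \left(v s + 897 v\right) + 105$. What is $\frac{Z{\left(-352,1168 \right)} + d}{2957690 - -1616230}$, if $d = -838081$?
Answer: $- \frac{25177}{571740} \approx -0.044036$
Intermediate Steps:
$Z{\left(s,v \right)} = 105 + 897 v + s v$ ($Z{\left(s,v \right)} = \left(s v + 897 v\right) + 105 = \left(897 v + s v\right) + 105 = 105 + 897 v + s v$)
$\frac{Z{\left(-352,1168 \right)} + d}{2957690 - -1616230} = \frac{\left(105 + 897 \cdot 1168 - 411136\right) - 838081}{2957690 - -1616230} = \frac{\left(105 + 1047696 - 411136\right) - 838081}{2957690 + 1616230} = \frac{636665 - 838081}{4573920} = \left(-201416\right) \frac{1}{4573920} = - \frac{25177}{571740}$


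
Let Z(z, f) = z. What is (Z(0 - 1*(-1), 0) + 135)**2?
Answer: 18496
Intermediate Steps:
(Z(0 - 1*(-1), 0) + 135)**2 = ((0 - 1*(-1)) + 135)**2 = ((0 + 1) + 135)**2 = (1 + 135)**2 = 136**2 = 18496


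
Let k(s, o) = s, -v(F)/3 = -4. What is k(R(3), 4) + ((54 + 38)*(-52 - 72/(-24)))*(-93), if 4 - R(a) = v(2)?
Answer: 419236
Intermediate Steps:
v(F) = 12 (v(F) = -3*(-4) = 12)
R(a) = -8 (R(a) = 4 - 1*12 = 4 - 12 = -8)
k(R(3), 4) + ((54 + 38)*(-52 - 72/(-24)))*(-93) = -8 + ((54 + 38)*(-52 - 72/(-24)))*(-93) = -8 + (92*(-52 - 72*(-1/24)))*(-93) = -8 + (92*(-52 + 3))*(-93) = -8 + (92*(-49))*(-93) = -8 - 4508*(-93) = -8 + 419244 = 419236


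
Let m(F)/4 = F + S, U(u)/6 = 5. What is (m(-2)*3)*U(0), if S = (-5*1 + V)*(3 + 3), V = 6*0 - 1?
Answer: -13680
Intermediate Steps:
V = -1 (V = 0 - 1 = -1)
U(u) = 30 (U(u) = 6*5 = 30)
S = -36 (S = (-5*1 - 1)*(3 + 3) = (-5 - 1)*6 = -6*6 = -36)
m(F) = -144 + 4*F (m(F) = 4*(F - 36) = 4*(-36 + F) = -144 + 4*F)
(m(-2)*3)*U(0) = ((-144 + 4*(-2))*3)*30 = ((-144 - 8)*3)*30 = -152*3*30 = -456*30 = -13680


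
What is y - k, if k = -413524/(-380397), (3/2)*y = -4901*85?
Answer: -105645536354/380397 ≈ -2.7772e+5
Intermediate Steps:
y = -833170/3 (y = 2*(-4901*85)/3 = (⅔)*(-416585) = -833170/3 ≈ -2.7772e+5)
k = 413524/380397 (k = -413524*(-1/380397) = 413524/380397 ≈ 1.0871)
y - k = -833170/3 - 1*413524/380397 = -833170/3 - 413524/380397 = -105645536354/380397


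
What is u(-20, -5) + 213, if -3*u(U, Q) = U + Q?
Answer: 664/3 ≈ 221.33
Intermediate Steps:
u(U, Q) = -Q/3 - U/3 (u(U, Q) = -(U + Q)/3 = -(Q + U)/3 = -Q/3 - U/3)
u(-20, -5) + 213 = (-1/3*(-5) - 1/3*(-20)) + 213 = (5/3 + 20/3) + 213 = 25/3 + 213 = 664/3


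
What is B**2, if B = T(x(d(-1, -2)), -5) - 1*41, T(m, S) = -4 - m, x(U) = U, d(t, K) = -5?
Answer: 1600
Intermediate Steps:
B = -40 (B = (-4 - 1*(-5)) - 1*41 = (-4 + 5) - 41 = 1 - 41 = -40)
B**2 = (-40)**2 = 1600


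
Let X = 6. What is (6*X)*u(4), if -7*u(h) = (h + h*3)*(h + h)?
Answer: -4608/7 ≈ -658.29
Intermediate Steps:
u(h) = -8*h²/7 (u(h) = -(h + h*3)*(h + h)/7 = -(h + 3*h)*2*h/7 = -4*h*2*h/7 = -8*h²/7)
(6*X)*u(4) = (6*6)*(-8/7*4²) = 36*(-8/7*16) = 36*(-128/7) = -4608/7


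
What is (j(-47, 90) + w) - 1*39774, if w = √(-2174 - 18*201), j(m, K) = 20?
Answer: -39754 + 4*I*√362 ≈ -39754.0 + 76.105*I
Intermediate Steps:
w = 4*I*√362 (w = √(-2174 - 3618) = √(-5792) = 4*I*√362 ≈ 76.105*I)
(j(-47, 90) + w) - 1*39774 = (20 + 4*I*√362) - 1*39774 = (20 + 4*I*√362) - 39774 = -39754 + 4*I*√362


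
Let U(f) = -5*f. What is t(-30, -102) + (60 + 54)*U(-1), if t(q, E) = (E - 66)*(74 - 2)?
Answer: -11526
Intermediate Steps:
t(q, E) = -4752 + 72*E (t(q, E) = (-66 + E)*72 = -4752 + 72*E)
t(-30, -102) + (60 + 54)*U(-1) = (-4752 + 72*(-102)) + (60 + 54)*(-5*(-1)) = (-4752 - 7344) + 114*5 = -12096 + 570 = -11526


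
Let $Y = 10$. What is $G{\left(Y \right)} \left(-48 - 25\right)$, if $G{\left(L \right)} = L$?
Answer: $-730$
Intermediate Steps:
$G{\left(Y \right)} \left(-48 - 25\right) = 10 \left(-48 - 25\right) = 10 \left(-73\right) = -730$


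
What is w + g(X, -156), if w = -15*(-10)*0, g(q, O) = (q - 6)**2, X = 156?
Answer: 22500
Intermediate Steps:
g(q, O) = (-6 + q)**2
w = 0 (w = 150*0 = 0)
w + g(X, -156) = 0 + (-6 + 156)**2 = 0 + 150**2 = 0 + 22500 = 22500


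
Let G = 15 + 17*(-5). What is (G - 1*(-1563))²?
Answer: 2229049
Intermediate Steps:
G = -70 (G = 15 - 85 = -70)
(G - 1*(-1563))² = (-70 - 1*(-1563))² = (-70 + 1563)² = 1493² = 2229049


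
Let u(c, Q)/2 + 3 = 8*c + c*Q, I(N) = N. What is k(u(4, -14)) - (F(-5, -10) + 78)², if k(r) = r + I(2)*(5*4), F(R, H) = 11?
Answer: -7935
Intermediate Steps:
u(c, Q) = -6 + 16*c + 2*Q*c (u(c, Q) = -6 + 2*(8*c + c*Q) = -6 + 2*(8*c + Q*c) = -6 + (16*c + 2*Q*c) = -6 + 16*c + 2*Q*c)
k(r) = 40 + r (k(r) = r + 2*(5*4) = r + 2*20 = r + 40 = 40 + r)
k(u(4, -14)) - (F(-5, -10) + 78)² = (40 + (-6 + 16*4 + 2*(-14)*4)) - (11 + 78)² = (40 + (-6 + 64 - 112)) - 1*89² = (40 - 54) - 1*7921 = -14 - 7921 = -7935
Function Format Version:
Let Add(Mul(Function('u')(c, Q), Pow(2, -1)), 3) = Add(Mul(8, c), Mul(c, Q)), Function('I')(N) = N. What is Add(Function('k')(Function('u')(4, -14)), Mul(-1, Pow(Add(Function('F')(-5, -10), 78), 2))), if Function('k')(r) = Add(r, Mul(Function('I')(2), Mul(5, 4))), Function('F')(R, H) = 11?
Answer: -7935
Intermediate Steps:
Function('u')(c, Q) = Add(-6, Mul(16, c), Mul(2, Q, c)) (Function('u')(c, Q) = Add(-6, Mul(2, Add(Mul(8, c), Mul(c, Q)))) = Add(-6, Mul(2, Add(Mul(8, c), Mul(Q, c)))) = Add(-6, Add(Mul(16, c), Mul(2, Q, c))) = Add(-6, Mul(16, c), Mul(2, Q, c)))
Function('k')(r) = Add(40, r) (Function('k')(r) = Add(r, Mul(2, Mul(5, 4))) = Add(r, Mul(2, 20)) = Add(r, 40) = Add(40, r))
Add(Function('k')(Function('u')(4, -14)), Mul(-1, Pow(Add(Function('F')(-5, -10), 78), 2))) = Add(Add(40, Add(-6, Mul(16, 4), Mul(2, -14, 4))), Mul(-1, Pow(Add(11, 78), 2))) = Add(Add(40, Add(-6, 64, -112)), Mul(-1, Pow(89, 2))) = Add(Add(40, -54), Mul(-1, 7921)) = Add(-14, -7921) = -7935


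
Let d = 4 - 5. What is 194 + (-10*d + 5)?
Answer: 209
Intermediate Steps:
d = -1
194 + (-10*d + 5) = 194 + (-10*(-1) + 5) = 194 + (10 + 5) = 194 + 15 = 209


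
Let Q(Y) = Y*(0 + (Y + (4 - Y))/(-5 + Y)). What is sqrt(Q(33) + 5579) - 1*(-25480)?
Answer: 25480 + sqrt(273602)/7 ≈ 25555.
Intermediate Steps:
Q(Y) = 4*Y/(-5 + Y) (Q(Y) = Y*(0 + 4/(-5 + Y)) = Y*(4/(-5 + Y)) = 4*Y/(-5 + Y))
sqrt(Q(33) + 5579) - 1*(-25480) = sqrt(4*33/(-5 + 33) + 5579) - 1*(-25480) = sqrt(4*33/28 + 5579) + 25480 = sqrt(4*33*(1/28) + 5579) + 25480 = sqrt(33/7 + 5579) + 25480 = sqrt(39086/7) + 25480 = sqrt(273602)/7 + 25480 = 25480 + sqrt(273602)/7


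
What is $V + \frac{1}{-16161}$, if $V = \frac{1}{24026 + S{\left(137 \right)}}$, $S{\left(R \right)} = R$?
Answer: $- \frac{8002}{390498243} \approx -2.0492 \cdot 10^{-5}$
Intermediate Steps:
$V = \frac{1}{24163}$ ($V = \frac{1}{24026 + 137} = \frac{1}{24163} \approx 4.1386 \cdot 10^{-5}$)
$V + \frac{1}{-16161} = \frac{1}{24163} + \frac{1}{-16161} = \frac{1}{24163} - \frac{1}{16161} = - \frac{8002}{390498243}$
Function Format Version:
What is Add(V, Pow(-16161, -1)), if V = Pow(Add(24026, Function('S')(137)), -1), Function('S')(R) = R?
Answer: Rational(-8002, 390498243) ≈ -2.0492e-5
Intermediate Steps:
V = Rational(1, 24163) (V = Pow(Add(24026, 137), -1) = Pow(24163, -1) = Rational(1, 24163) ≈ 4.1386e-5)
Add(V, Pow(-16161, -1)) = Add(Rational(1, 24163), Pow(-16161, -1)) = Add(Rational(1, 24163), Rational(-1, 16161)) = Rational(-8002, 390498243)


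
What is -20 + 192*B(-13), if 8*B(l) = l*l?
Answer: 4036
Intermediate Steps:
B(l) = l²/8 (B(l) = (l*l)/8 = l²/8)
-20 + 192*B(-13) = -20 + 192*((⅛)*(-13)²) = -20 + 192*((⅛)*169) = -20 + 192*(169/8) = -20 + 4056 = 4036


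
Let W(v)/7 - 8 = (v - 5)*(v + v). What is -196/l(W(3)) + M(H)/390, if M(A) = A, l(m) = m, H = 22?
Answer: 1376/195 ≈ 7.0564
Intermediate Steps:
W(v) = 56 + 14*v*(-5 + v) (W(v) = 56 + 7*((v - 5)*(v + v)) = 56 + 7*((-5 + v)*(2*v)) = 56 + 7*(2*v*(-5 + v)) = 56 + 14*v*(-5 + v))
-196/l(W(3)) + M(H)/390 = -196/(56 - 70*3 + 14*3²) + 22/390 = -196/(56 - 210 + 14*9) + 22*(1/390) = -196/(56 - 210 + 126) + 11/195 = -196/(-28) + 11/195 = -196*(-1/28) + 11/195 = 7 + 11/195 = 1376/195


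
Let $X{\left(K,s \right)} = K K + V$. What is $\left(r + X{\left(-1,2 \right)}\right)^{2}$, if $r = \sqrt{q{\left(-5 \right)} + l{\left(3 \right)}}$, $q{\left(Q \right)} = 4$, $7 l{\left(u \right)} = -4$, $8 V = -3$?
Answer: $\frac{1711}{448} + \frac{5 \sqrt{42}}{14} \approx 6.1337$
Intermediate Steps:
$V = - \frac{3}{8}$ ($V = \frac{1}{8} \left(-3\right) = - \frac{3}{8} \approx -0.375$)
$l{\left(u \right)} = - \frac{4}{7}$ ($l{\left(u \right)} = \frac{1}{7} \left(-4\right) = - \frac{4}{7}$)
$X{\left(K,s \right)} = - \frac{3}{8} + K^{2}$ ($X{\left(K,s \right)} = K K - \frac{3}{8} = K^{2} - \frac{3}{8} = - \frac{3}{8} + K^{2}$)
$r = \frac{2 \sqrt{42}}{7}$ ($r = \sqrt{4 - \frac{4}{7}} = \sqrt{\frac{24}{7}} = \frac{2 \sqrt{42}}{7} \approx 1.8516$)
$\left(r + X{\left(-1,2 \right)}\right)^{2} = \left(\frac{2 \sqrt{42}}{7} - \left(\frac{3}{8} - \left(-1\right)^{2}\right)\right)^{2} = \left(\frac{2 \sqrt{42}}{7} + \left(- \frac{3}{8} + 1\right)\right)^{2} = \left(\frac{2 \sqrt{42}}{7} + \frac{5}{8}\right)^{2} = \left(\frac{5}{8} + \frac{2 \sqrt{42}}{7}\right)^{2}$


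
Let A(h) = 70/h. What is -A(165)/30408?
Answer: -1/71676 ≈ -1.3952e-5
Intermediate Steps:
-A(165)/30408 = -70/165/30408 = -70*(1/165)/30408 = -14/(33*30408) = -1*1/71676 = -1/71676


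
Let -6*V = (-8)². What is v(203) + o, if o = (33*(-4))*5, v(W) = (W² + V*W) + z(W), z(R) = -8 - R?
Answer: 114518/3 ≈ 38173.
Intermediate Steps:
V = -32/3 (V = -⅙*(-8)² = -⅙*64 = -32/3 ≈ -10.667)
v(W) = -8 + W² - 35*W/3 (v(W) = (W² - 32*W/3) + (-8 - W) = -8 + W² - 35*W/3)
o = -660 (o = -132*5 = -660)
v(203) + o = (-8 + 203² - 35/3*203) - 660 = (-8 + 41209 - 7105/3) - 660 = 116498/3 - 660 = 114518/3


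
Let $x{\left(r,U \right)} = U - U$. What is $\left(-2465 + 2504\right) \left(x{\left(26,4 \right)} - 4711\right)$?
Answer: $-183729$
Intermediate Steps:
$x{\left(r,U \right)} = 0$
$\left(-2465 + 2504\right) \left(x{\left(26,4 \right)} - 4711\right) = \left(-2465 + 2504\right) \left(0 - 4711\right) = 39 \left(-4711\right) = -183729$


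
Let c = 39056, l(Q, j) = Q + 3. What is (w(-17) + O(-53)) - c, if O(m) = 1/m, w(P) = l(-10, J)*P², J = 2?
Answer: -2177188/53 ≈ -41079.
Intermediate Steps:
l(Q, j) = 3 + Q
w(P) = -7*P² (w(P) = (3 - 10)*P² = -7*P²)
(w(-17) + O(-53)) - c = (-7*(-17)² + 1/(-53)) - 1*39056 = (-7*289 - 1/53) - 39056 = (-2023 - 1/53) - 39056 = -107220/53 - 39056 = -2177188/53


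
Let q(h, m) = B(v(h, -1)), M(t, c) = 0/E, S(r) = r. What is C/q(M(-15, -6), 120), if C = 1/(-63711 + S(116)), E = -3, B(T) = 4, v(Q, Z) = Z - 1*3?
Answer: -1/254380 ≈ -3.9311e-6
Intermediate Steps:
v(Q, Z) = -3 + Z (v(Q, Z) = Z - 3 = -3 + Z)
C = -1/63595 (C = 1/(-63711 + 116) = 1/(-63595) = -1/63595 ≈ -1.5725e-5)
M(t, c) = 0 (M(t, c) = 0/(-3) = 0*(-1/3) = 0)
q(h, m) = 4
C/q(M(-15, -6), 120) = -1/63595/4 = -1/63595*1/4 = -1/254380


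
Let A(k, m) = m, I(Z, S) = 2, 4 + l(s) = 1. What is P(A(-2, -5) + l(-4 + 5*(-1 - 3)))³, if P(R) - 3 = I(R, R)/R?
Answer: 1331/64 ≈ 20.797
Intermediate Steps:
l(s) = -3 (l(s) = -4 + 1 = -3)
P(R) = 3 + 2/R
P(A(-2, -5) + l(-4 + 5*(-1 - 3)))³ = (3 + 2/(-5 - 3))³ = (3 + 2/(-8))³ = (3 + 2*(-⅛))³ = (3 - ¼)³ = (11/4)³ = 1331/64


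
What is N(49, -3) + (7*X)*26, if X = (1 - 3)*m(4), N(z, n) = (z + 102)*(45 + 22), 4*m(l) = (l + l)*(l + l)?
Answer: 4293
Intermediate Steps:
m(l) = l² (m(l) = ((l + l)*(l + l))/4 = ((2*l)*(2*l))/4 = (4*l²)/4 = l²)
N(z, n) = 6834 + 67*z (N(z, n) = (102 + z)*67 = 6834 + 67*z)
X = -32 (X = (1 - 3)*4² = -2*16 = -32)
N(49, -3) + (7*X)*26 = (6834 + 67*49) + (7*(-32))*26 = (6834 + 3283) - 224*26 = 10117 - 5824 = 4293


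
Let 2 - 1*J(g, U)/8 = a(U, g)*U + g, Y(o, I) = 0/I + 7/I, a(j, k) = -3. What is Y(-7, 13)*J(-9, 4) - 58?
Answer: 534/13 ≈ 41.077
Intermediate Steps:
Y(o, I) = 7/I (Y(o, I) = 0 + 7/I = 7/I)
J(g, U) = 16 - 8*g + 24*U (J(g, U) = 16 - 8*(-3*U + g) = 16 - 8*(g - 3*U) = 16 + (-8*g + 24*U) = 16 - 8*g + 24*U)
Y(-7, 13)*J(-9, 4) - 58 = (7/13)*(16 - 8*(-9) + 24*4) - 58 = (7*(1/13))*(16 + 72 + 96) - 58 = (7/13)*184 - 58 = 1288/13 - 58 = 534/13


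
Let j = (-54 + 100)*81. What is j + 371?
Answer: 4097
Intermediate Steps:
j = 3726 (j = 46*81 = 3726)
j + 371 = 3726 + 371 = 4097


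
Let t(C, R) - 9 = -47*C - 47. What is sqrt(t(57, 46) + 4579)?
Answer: 7*sqrt(38) ≈ 43.151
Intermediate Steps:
t(C, R) = -38 - 47*C (t(C, R) = 9 + (-47*C - 47) = 9 + (-47 - 47*C) = -38 - 47*C)
sqrt(t(57, 46) + 4579) = sqrt((-38 - 47*57) + 4579) = sqrt((-38 - 2679) + 4579) = sqrt(-2717 + 4579) = sqrt(1862) = 7*sqrt(38)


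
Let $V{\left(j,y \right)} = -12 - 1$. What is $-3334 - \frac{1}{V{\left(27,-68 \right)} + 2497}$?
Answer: $- \frac{8281657}{2484} \approx -3334.0$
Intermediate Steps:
$V{\left(j,y \right)} = -13$ ($V{\left(j,y \right)} = -12 - 1 = -13$)
$-3334 - \frac{1}{V{\left(27,-68 \right)} + 2497} = -3334 - \frac{1}{-13 + 2497} = -3334 - \frac{1}{2484} = - \frac{8281657}{2484}$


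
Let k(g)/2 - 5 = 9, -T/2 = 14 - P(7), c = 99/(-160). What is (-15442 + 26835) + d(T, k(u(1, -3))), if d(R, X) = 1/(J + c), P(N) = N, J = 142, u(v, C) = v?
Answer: 257721213/22621 ≈ 11393.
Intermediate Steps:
c = -99/160 (c = 99*(-1/160) = -99/160 ≈ -0.61875)
T = -14 (T = -2*(14 - 1*7) = -2*(14 - 7) = -2*7 = -14)
k(g) = 28 (k(g) = 10 + 2*9 = 10 + 18 = 28)
d(R, X) = 160/22621 (d(R, X) = 1/(142 - 99/160) = 1/(22621/160) = 160/22621)
(-15442 + 26835) + d(T, k(u(1, -3))) = (-15442 + 26835) + 160/22621 = 11393 + 160/22621 = 257721213/22621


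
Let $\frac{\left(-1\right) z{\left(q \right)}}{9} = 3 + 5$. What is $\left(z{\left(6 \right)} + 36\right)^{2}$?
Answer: $1296$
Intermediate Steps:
$z{\left(q \right)} = -72$ ($z{\left(q \right)} = - 9 \left(3 + 5\right) = \left(-9\right) 8 = -72$)
$\left(z{\left(6 \right)} + 36\right)^{2} = \left(-72 + 36\right)^{2} = \left(-36\right)^{2} = 1296$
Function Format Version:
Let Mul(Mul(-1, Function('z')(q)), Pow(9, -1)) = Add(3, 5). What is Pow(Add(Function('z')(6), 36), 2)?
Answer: 1296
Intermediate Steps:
Function('z')(q) = -72 (Function('z')(q) = Mul(-9, Add(3, 5)) = Mul(-9, 8) = -72)
Pow(Add(Function('z')(6), 36), 2) = Pow(Add(-72, 36), 2) = Pow(-36, 2) = 1296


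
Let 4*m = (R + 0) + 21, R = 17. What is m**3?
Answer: 6859/8 ≈ 857.38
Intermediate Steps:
m = 19/2 (m = ((17 + 0) + 21)/4 = (17 + 21)/4 = (1/4)*38 = 19/2 ≈ 9.5000)
m**3 = (19/2)**3 = 6859/8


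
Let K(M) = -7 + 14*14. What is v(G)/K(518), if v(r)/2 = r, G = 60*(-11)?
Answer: -440/63 ≈ -6.9841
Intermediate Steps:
G = -660
v(r) = 2*r
K(M) = 189 (K(M) = -7 + 196 = 189)
v(G)/K(518) = (2*(-660))/189 = -1320*1/189 = -440/63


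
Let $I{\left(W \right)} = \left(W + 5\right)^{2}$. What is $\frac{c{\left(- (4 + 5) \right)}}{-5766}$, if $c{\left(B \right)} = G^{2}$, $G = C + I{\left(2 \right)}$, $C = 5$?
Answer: $- \frac{486}{961} \approx -0.50572$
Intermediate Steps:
$I{\left(W \right)} = \left(5 + W\right)^{2}$
$G = 54$ ($G = 5 + \left(5 + 2\right)^{2} = 5 + 7^{2} = 5 + 49 = 54$)
$c{\left(B \right)} = 2916$ ($c{\left(B \right)} = 54^{2} = 2916$)
$\frac{c{\left(- (4 + 5) \right)}}{-5766} = \frac{2916}{-5766} = 2916 \left(- \frac{1}{5766}\right) = - \frac{486}{961}$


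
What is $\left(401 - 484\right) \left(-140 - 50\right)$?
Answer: $15770$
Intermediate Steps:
$\left(401 - 484\right) \left(-140 - 50\right) = - 83 \left(-140 - 50\right) = \left(-83\right) \left(-190\right) = 15770$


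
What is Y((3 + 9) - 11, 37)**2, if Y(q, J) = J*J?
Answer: 1874161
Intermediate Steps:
Y(q, J) = J**2
Y((3 + 9) - 11, 37)**2 = (37**2)**2 = 1369**2 = 1874161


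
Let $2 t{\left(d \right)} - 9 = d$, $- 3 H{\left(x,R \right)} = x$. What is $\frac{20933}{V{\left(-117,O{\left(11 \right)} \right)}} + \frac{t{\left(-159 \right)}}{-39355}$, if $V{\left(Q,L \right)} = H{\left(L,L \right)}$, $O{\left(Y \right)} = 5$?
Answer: $- \frac{494290854}{39355} \approx -12560.0$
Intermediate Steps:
$H{\left(x,R \right)} = - \frac{x}{3}$
$t{\left(d \right)} = \frac{9}{2} + \frac{d}{2}$
$V{\left(Q,L \right)} = - \frac{L}{3}$
$\frac{20933}{V{\left(-117,O{\left(11 \right)} \right)}} + \frac{t{\left(-159 \right)}}{-39355} = \frac{20933}{\left(- \frac{1}{3}\right) 5} + \frac{\frac{9}{2} + \frac{1}{2} \left(-159\right)}{-39355} = \frac{20933}{- \frac{5}{3}} + \left(\frac{9}{2} - \frac{159}{2}\right) \left(- \frac{1}{39355}\right) = 20933 \left(- \frac{3}{5}\right) - - \frac{15}{7871} = - \frac{62799}{5} + \frac{15}{7871} = - \frac{494290854}{39355}$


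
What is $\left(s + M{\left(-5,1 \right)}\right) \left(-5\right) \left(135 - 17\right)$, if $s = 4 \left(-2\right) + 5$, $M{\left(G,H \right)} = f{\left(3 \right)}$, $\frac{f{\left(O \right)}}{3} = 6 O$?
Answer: $-30090$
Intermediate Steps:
$f{\left(O \right)} = 18 O$ ($f{\left(O \right)} = 3 \cdot 6 O = 18 O$)
$M{\left(G,H \right)} = 54$ ($M{\left(G,H \right)} = 18 \cdot 3 = 54$)
$s = -3$ ($s = -8 + 5 = -3$)
$\left(s + M{\left(-5,1 \right)}\right) \left(-5\right) \left(135 - 17\right) = \left(-3 + 54\right) \left(-5\right) \left(135 - 17\right) = 51 \left(-5\right) \left(135 - 17\right) = \left(-255\right) 118 = -30090$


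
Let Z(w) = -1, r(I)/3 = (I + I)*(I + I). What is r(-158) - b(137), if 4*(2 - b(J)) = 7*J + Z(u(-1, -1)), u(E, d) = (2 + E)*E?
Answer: 599611/2 ≈ 2.9981e+5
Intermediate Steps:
r(I) = 12*I**2 (r(I) = 3*((I + I)*(I + I)) = 3*((2*I)*(2*I)) = 3*(4*I**2) = 12*I**2)
u(E, d) = E*(2 + E)
b(J) = 9/4 - 7*J/4 (b(J) = 2 - (7*J - 1)/4 = 2 - (-1 + 7*J)/4 = 2 + (1/4 - 7*J/4) = 9/4 - 7*J/4)
r(-158) - b(137) = 12*(-158)**2 - (9/4 - 7/4*137) = 12*24964 - (9/4 - 959/4) = 299568 - 1*(-475/2) = 299568 + 475/2 = 599611/2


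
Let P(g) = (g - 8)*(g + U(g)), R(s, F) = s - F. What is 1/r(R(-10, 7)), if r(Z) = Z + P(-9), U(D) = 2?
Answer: 1/102 ≈ 0.0098039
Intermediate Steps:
P(g) = (-8 + g)*(2 + g) (P(g) = (g - 8)*(g + 2) = (-8 + g)*(2 + g))
r(Z) = 119 + Z (r(Z) = Z + (-16 + (-9)² - 6*(-9)) = Z + (-16 + 81 + 54) = Z + 119 = 119 + Z)
1/r(R(-10, 7)) = 1/(119 + (-10 - 1*7)) = 1/(119 + (-10 - 7)) = 1/(119 - 17) = 1/102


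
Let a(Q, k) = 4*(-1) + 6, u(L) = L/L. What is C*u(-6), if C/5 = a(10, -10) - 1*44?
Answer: -210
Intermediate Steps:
u(L) = 1
a(Q, k) = 2 (a(Q, k) = -4 + 6 = 2)
C = -210 (C = 5*(2 - 1*44) = 5*(2 - 44) = 5*(-42) = -210)
C*u(-6) = -210*1 = -210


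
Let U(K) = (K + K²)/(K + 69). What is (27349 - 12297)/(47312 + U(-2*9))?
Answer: 7526/23659 ≈ 0.31810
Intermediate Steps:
U(K) = (K + K²)/(69 + K)
(27349 - 12297)/(47312 + U(-2*9)) = (27349 - 12297)/(47312 + (-2*9)*(1 - 2*9)/(69 - 2*9)) = 15052/(47312 - 18*(1 - 18)/(69 - 18)) = 15052/(47312 - 18*(-17)/51) = 15052/(47312 - 18*1/51*(-17)) = 15052/(47312 + 6) = 15052/47318 = 15052*(1/47318) = 7526/23659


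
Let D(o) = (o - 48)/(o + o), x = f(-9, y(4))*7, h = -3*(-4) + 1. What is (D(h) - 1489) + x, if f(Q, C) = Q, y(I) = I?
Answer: -40387/26 ≈ -1553.3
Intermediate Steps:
h = 13 (h = 12 + 1 = 13)
x = -63 (x = -9*7 = -63)
D(o) = (-48 + o)/(2*o) (D(o) = (-48 + o)/((2*o)) = (-48 + o)*(1/(2*o)) = (-48 + o)/(2*o))
(D(h) - 1489) + x = ((½)*(-48 + 13)/13 - 1489) - 63 = ((½)*(1/13)*(-35) - 1489) - 63 = (-35/26 - 1489) - 63 = -38749/26 - 63 = -40387/26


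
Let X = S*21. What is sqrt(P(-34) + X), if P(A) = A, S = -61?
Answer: I*sqrt(1315) ≈ 36.263*I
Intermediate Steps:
X = -1281 (X = -61*21 = -1281)
sqrt(P(-34) + X) = sqrt(-34 - 1281) = sqrt(-1315) = I*sqrt(1315)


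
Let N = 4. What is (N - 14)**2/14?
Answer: 50/7 ≈ 7.1429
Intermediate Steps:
(N - 14)**2/14 = (4 - 14)**2/14 = (-10)**2*(1/14) = 100*(1/14) = 50/7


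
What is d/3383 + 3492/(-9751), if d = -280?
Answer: -73084/165767 ≈ -0.44088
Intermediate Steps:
d/3383 + 3492/(-9751) = -280/3383 + 3492/(-9751) = -280*1/3383 + 3492*(-1/9751) = -280/3383 - 3492/9751 = -73084/165767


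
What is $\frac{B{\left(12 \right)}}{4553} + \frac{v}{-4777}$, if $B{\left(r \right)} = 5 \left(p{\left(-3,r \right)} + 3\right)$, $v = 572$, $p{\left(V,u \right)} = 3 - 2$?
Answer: $- \frac{2508776}{21749681} \approx -0.11535$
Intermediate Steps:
$p{\left(V,u \right)} = 1$
$B{\left(r \right)} = 20$ ($B{\left(r \right)} = 5 \left(1 + 3\right) = 5 \cdot 4 = 20$)
$\frac{B{\left(12 \right)}}{4553} + \frac{v}{-4777} = \frac{20}{4553} + \frac{572}{-4777} = 20 \cdot \frac{1}{4553} + 572 \left(- \frac{1}{4777}\right) = \frac{20}{4553} - \frac{572}{4777} = - \frac{2508776}{21749681}$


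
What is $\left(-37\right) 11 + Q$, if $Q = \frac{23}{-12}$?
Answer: $- \frac{4907}{12} \approx -408.92$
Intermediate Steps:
$Q = - \frac{23}{12}$ ($Q = 23 \left(- \frac{1}{12}\right) = - \frac{23}{12} \approx -1.9167$)
$\left(-37\right) 11 + Q = \left(-37\right) 11 - \frac{23}{12} = -407 - \frac{23}{12} = - \frac{4907}{12}$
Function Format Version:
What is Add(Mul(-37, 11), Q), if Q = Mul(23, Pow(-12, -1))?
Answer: Rational(-4907, 12) ≈ -408.92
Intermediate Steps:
Q = Rational(-23, 12) (Q = Mul(23, Rational(-1, 12)) = Rational(-23, 12) ≈ -1.9167)
Add(Mul(-37, 11), Q) = Add(Mul(-37, 11), Rational(-23, 12)) = Add(-407, Rational(-23, 12)) = Rational(-4907, 12)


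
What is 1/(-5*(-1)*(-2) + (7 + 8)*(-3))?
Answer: -1/55 ≈ -0.018182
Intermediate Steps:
1/(-5*(-1)*(-2) + (7 + 8)*(-3)) = 1/(5*(-2) + 15*(-3)) = 1/(-10 - 45) = 1/(-55) = -1/55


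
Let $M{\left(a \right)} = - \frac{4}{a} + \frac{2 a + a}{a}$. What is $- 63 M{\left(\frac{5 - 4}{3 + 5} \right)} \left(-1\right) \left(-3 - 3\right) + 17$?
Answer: $10979$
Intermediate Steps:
$M{\left(a \right)} = 3 - \frac{4}{a}$ ($M{\left(a \right)} = - \frac{4}{a} + \frac{3 a}{a} = - \frac{4}{a} + 3 = 3 - \frac{4}{a}$)
$- 63 M{\left(\frac{5 - 4}{3 + 5} \right)} \left(-1\right) \left(-3 - 3\right) + 17 = - 63 \left(3 - \frac{4}{\left(5 - 4\right) \frac{1}{3 + 5}}\right) \left(-1\right) \left(-3 - 3\right) + 17 = - 63 \left(3 - \frac{4}{1 \cdot \frac{1}{8}}\right) \left(-1\right) \left(-6\right) + 17 = - 63 \left(3 - 4 \frac{1}{\frac{1}{8}}\right) \left(-1\right) \left(-6\right) + 17 = - 63 \left(3 - 32\right) \left(-1\right) \left(-6\right) + 17 = - 63 \left(-29\right) \left(-1\right) \left(-6\right) + 17 = - 63 \cdot 29 \left(-6\right) + 17 = \left(-63\right) \left(-174\right) + 17 = 10962 + 17 = 10979$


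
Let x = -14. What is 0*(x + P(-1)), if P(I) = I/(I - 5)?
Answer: 0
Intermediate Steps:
P(I) = I/(-5 + I)
0*(x + P(-1)) = 0*(-14 - 1/(-5 - 1)) = 0*(-14 - 1/(-6)) = 0*(-14 - 1*(-1/6)) = 0*(-14 + 1/6) = 0*(-83/6) = 0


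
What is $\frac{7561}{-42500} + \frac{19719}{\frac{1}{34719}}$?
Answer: $\frac{29096518334939}{42500} \approx 6.8462 \cdot 10^{8}$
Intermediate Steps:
$\frac{7561}{-42500} + \frac{19719}{\frac{1}{34719}} = 7561 \left(- \frac{1}{42500}\right) + 19719 \frac{1}{\frac{1}{34719}} = - \frac{7561}{42500} + 19719 \cdot 34719 = - \frac{7561}{42500} + 684623961 = \frac{29096518334939}{42500}$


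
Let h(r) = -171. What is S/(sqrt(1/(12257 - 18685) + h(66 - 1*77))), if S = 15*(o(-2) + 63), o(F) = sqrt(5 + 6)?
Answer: 30*I*sqrt(1766396723)*(-63 - sqrt(11))/1099189 ≈ -76.07*I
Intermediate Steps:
o(F) = sqrt(11)
S = 945 + 15*sqrt(11) (S = 15*(sqrt(11) + 63) = 15*(63 + sqrt(11)) = 945 + 15*sqrt(11) ≈ 994.75)
S/(sqrt(1/(12257 - 18685) + h(66 - 1*77))) = (945 + 15*sqrt(11))/(sqrt(1/(12257 - 18685) - 171)) = (945 + 15*sqrt(11))/(sqrt(1/(-6428) - 171)) = (945 + 15*sqrt(11))/(sqrt(-1/6428 - 171)) = (945 + 15*sqrt(11))/(sqrt(-1099189/6428)) = (945 + 15*sqrt(11))/((I*sqrt(1766396723)/3214)) = (945 + 15*sqrt(11))*(-2*I*sqrt(1766396723)/1099189) = -2*I*sqrt(1766396723)*(945 + 15*sqrt(11))/1099189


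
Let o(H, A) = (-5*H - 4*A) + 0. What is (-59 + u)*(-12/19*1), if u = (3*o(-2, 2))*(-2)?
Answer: 852/19 ≈ 44.842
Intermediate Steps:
o(H, A) = -5*H - 4*A
u = -12 (u = (3*(-5*(-2) - 4*2))*(-2) = (3*(10 - 8))*(-2) = (3*2)*(-2) = 6*(-2) = -12)
(-59 + u)*(-12/19*1) = (-59 - 12)*(-12/19*1) = -71*(-12*1/19) = -(-852)/19 = -71*(-12/19) = 852/19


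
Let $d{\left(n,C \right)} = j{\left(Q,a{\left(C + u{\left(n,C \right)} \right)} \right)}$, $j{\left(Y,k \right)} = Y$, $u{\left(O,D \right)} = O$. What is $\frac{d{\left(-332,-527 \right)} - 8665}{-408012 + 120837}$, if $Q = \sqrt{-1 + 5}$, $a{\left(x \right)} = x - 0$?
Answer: $\frac{8663}{287175} \approx 0.030166$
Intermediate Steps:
$a{\left(x \right)} = x$ ($a{\left(x \right)} = x + 0 = x$)
$Q = 2$ ($Q = \sqrt{4} = 2$)
$d{\left(n,C \right)} = 2$
$\frac{d{\left(-332,-527 \right)} - 8665}{-408012 + 120837} = \frac{2 - 8665}{-408012 + 120837} = - \frac{8663}{-287175} = \left(-8663\right) \left(- \frac{1}{287175}\right) = \frac{8663}{287175}$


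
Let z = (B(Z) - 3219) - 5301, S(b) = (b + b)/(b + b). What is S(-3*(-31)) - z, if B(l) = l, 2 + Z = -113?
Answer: 8636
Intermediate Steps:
Z = -115 (Z = -2 - 113 = -115)
S(b) = 1 (S(b) = (2*b)/((2*b)) = (2*b)*(1/(2*b)) = 1)
z = -8635 (z = (-115 - 3219) - 5301 = -3334 - 5301 = -8635)
S(-3*(-31)) - z = 1 - 1*(-8635) = 1 + 8635 = 8636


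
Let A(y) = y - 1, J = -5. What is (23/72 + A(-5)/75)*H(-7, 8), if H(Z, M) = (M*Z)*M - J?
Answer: -190933/1800 ≈ -106.07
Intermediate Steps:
A(y) = -1 + y
H(Z, M) = 5 + Z*M² (H(Z, M) = (M*Z)*M - 1*(-5) = Z*M² + 5 = 5 + Z*M²)
(23/72 + A(-5)/75)*H(-7, 8) = (23/72 + (-1 - 5)/75)*(5 - 7*8²) = (23*(1/72) - 6*1/75)*(5 - 7*64) = (23/72 - 2/25)*(5 - 448) = (431/1800)*(-443) = -190933/1800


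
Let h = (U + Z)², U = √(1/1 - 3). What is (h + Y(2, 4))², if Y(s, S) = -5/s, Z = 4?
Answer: 17/4 + 184*I*√2 ≈ 4.25 + 260.22*I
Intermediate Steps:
U = I*√2 (U = √(1*1 - 3) = √(1 - 3) = √(-2) = I*√2 ≈ 1.4142*I)
h = (4 + I*√2)² (h = (I*√2 + 4)² = (4 + I*√2)² ≈ 14.0 + 11.314*I)
(h + Y(2, 4))² = ((4 + I*√2)² - 5/2)² = (-5/2 + (4 + I*√2)²)²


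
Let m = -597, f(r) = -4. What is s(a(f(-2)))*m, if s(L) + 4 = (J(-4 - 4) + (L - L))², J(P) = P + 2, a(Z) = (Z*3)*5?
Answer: -19104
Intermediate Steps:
a(Z) = 15*Z (a(Z) = (3*Z)*5 = 15*Z)
J(P) = 2 + P
s(L) = 32 (s(L) = -4 + ((2 + (-4 - 4)) + (L - L))² = -4 + ((2 - 8) + 0)² = -4 + (-6 + 0)² = -4 + (-6)² = -4 + 36 = 32)
s(a(f(-2)))*m = 32*(-597) = -19104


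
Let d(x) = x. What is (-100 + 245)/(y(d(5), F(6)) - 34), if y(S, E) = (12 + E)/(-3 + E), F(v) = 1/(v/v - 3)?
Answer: -35/9 ≈ -3.8889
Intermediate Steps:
F(v) = -½ (F(v) = 1/(1 - 3) = 1/(-2) = -½)
y(S, E) = (12 + E)/(-3 + E)
(-100 + 245)/(y(d(5), F(6)) - 34) = (-100 + 245)/((12 - ½)/(-3 - ½) - 34) = 145/((23/2)/(-7/2) - 34) = 145/(-2/7*23/2 - 34) = 145/(-23/7 - 34) = 145/(-261/7) = 145*(-7/261) = -35/9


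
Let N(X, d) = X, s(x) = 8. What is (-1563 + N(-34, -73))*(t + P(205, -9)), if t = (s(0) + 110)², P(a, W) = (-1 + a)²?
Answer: -88697380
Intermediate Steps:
t = 13924 (t = (8 + 110)² = 118² = 13924)
(-1563 + N(-34, -73))*(t + P(205, -9)) = (-1563 - 34)*(13924 + (-1 + 205)²) = -1597*(13924 + 204²) = -1597*(13924 + 41616) = -1597*55540 = -88697380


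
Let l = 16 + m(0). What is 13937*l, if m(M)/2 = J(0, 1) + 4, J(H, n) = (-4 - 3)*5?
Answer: -641102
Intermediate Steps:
J(H, n) = -35 (J(H, n) = -7*5 = -35)
m(M) = -62 (m(M) = 2*(-35 + 4) = 2*(-31) = -62)
l = -46 (l = 16 - 62 = -46)
13937*l = 13937*(-46) = -641102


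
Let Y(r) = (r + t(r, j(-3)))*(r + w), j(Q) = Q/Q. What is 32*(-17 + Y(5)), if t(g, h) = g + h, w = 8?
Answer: 4032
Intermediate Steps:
j(Q) = 1
Y(r) = (1 + 2*r)*(8 + r) (Y(r) = (r + (r + 1))*(r + 8) = (r + (1 + r))*(8 + r) = (1 + 2*r)*(8 + r))
32*(-17 + Y(5)) = 32*(-17 + (8 + 2*5² + 17*5)) = 32*(-17 + (8 + 2*25 + 85)) = 32*(-17 + (8 + 50 + 85)) = 32*(-17 + 143) = 32*126 = 4032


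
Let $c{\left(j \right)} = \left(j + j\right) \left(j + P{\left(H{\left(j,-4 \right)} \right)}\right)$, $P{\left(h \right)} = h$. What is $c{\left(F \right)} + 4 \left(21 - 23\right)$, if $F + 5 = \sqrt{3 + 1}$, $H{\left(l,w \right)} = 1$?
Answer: $4$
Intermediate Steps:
$F = -3$ ($F = -5 + \sqrt{3 + 1} = -5 + \sqrt{4} = -5 + 2 = -3$)
$c{\left(j \right)} = 2 j \left(1 + j\right)$ ($c{\left(j \right)} = \left(j + j\right) \left(j + 1\right) = 2 j \left(1 + j\right)$)
$c{\left(F \right)} + 4 \left(21 - 23\right) = 2 \left(-3\right) \left(1 - 3\right) + 4 \left(21 - 23\right) = 2 \left(-3\right) \left(-2\right) + 4 \left(21 - 23\right) = 12 + 4 \left(-2\right) = 12 - 8 = 4$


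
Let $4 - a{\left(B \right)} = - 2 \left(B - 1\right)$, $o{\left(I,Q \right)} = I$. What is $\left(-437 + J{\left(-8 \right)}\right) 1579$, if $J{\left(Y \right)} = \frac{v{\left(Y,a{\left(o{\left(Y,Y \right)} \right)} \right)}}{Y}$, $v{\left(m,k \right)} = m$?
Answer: $-688444$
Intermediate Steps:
$a{\left(B \right)} = 2 + 2 B$ ($a{\left(B \right)} = 4 - - 2 \left(B - 1\right) = 4 - - 2 \left(-1 + B\right) = 4 - \left(2 - 2 B\right) = 4 + \left(-2 + 2 B\right) = 2 + 2 B$)
$J{\left(Y \right)} = 1$ ($J{\left(Y \right)} = \frac{Y}{Y} = 1$)
$\left(-437 + J{\left(-8 \right)}\right) 1579 = \left(-437 + 1\right) 1579 = \left(-436\right) 1579 = -688444$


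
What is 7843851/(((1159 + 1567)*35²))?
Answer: 7843851/3339350 ≈ 2.3489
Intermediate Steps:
7843851/(((1159 + 1567)*35²)) = 7843851/((2726*1225)) = 7843851/3339350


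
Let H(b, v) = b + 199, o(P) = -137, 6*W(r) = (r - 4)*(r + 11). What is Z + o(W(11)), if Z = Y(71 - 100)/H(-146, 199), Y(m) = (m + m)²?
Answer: -3897/53 ≈ -73.528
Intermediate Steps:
W(r) = (-4 + r)*(11 + r)/6 (W(r) = ((r - 4)*(r + 11))/6 = ((-4 + r)*(11 + r))/6 = (-4 + r)*(11 + r)/6)
H(b, v) = 199 + b
Y(m) = 4*m² (Y(m) = (2*m)² = 4*m²)
Z = 3364/53 (Z = (4*(71 - 100)²)/(199 - 146) = (4*(-29)²)/53 = (4*841)*(1/53) = 3364*(1/53) = 3364/53 ≈ 63.472)
Z + o(W(11)) = 3364/53 - 137 = -3897/53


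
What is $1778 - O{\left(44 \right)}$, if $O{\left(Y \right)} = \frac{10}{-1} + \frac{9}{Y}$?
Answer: $\frac{78663}{44} \approx 1787.8$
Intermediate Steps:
$O{\left(Y \right)} = -10 + \frac{9}{Y}$ ($O{\left(Y \right)} = 10 \left(-1\right) + \frac{9}{Y} = -10 + \frac{9}{Y}$)
$1778 - O{\left(44 \right)} = 1778 - \left(-10 + \frac{9}{44}\right) = 1778 - - \frac{431}{44} = 1778 + \frac{431}{44} = \frac{78663}{44}$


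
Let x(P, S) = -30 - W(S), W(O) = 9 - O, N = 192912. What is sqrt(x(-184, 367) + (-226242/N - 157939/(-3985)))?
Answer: sqrt(1503972645461534990)/64062860 ≈ 19.143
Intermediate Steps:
x(P, S) = -39 + S (x(P, S) = -30 - (9 - S) = -30 + (-9 + S) = -39 + S)
sqrt(x(-184, 367) + (-226242/N - 157939/(-3985))) = sqrt((-39 + 367) + (-226242/192912 - 157939/(-3985))) = sqrt(328 + (-226242*1/192912 - 157939*(-1/3985))) = sqrt(328 + (-37707/32152 + 157939/3985)) = sqrt(328 + 4927792333/128125720) = sqrt(46953028493/128125720) = sqrt(1503972645461534990)/64062860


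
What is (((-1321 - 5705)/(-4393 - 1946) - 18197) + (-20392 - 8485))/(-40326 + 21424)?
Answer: 49732510/19969963 ≈ 2.4904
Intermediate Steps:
(((-1321 - 5705)/(-4393 - 1946) - 18197) + (-20392 - 8485))/(-40326 + 21424) = ((-7026/(-6339) - 18197) - 28877)/(-18902) = ((-7026*(-1/6339) - 18197) - 28877)*(-1/18902) = ((2342/2113 - 18197) - 28877)*(-1/18902) = (-38447919/2113 - 28877)*(-1/18902) = -99465020/2113*(-1/18902) = 49732510/19969963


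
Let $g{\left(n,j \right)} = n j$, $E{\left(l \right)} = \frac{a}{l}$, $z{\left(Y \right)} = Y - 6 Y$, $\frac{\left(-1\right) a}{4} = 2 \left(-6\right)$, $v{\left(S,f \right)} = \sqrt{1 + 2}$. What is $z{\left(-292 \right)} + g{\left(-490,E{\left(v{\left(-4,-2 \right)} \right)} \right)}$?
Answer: $1460 - 7840 \sqrt{3} \approx -12119.0$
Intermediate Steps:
$v{\left(S,f \right)} = \sqrt{3}$
$a = 48$ ($a = - 4 \cdot 2 \left(-6\right) = \left(-4\right) \left(-12\right) = 48$)
$z{\left(Y \right)} = - 5 Y$ ($z{\left(Y \right)} = Y - 6 Y = - 5 Y$)
$E{\left(l \right)} = \frac{48}{l}$
$g{\left(n,j \right)} = j n$
$z{\left(-292 \right)} + g{\left(-490,E{\left(v{\left(-4,-2 \right)} \right)} \right)} = \left(-5\right) \left(-292\right) + \frac{48}{\sqrt{3}} \left(-490\right) = 1460 + 48 \frac{\sqrt{3}}{3} \left(-490\right) = 1460 + 16 \sqrt{3} \left(-490\right) = 1460 - 7840 \sqrt{3}$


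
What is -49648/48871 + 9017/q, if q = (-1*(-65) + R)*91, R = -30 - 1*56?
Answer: -535547135/93392481 ≈ -5.7344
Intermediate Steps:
R = -86 (R = -30 - 56 = -86)
q = -1911 (q = (-1*(-65) - 86)*91 = (65 - 86)*91 = -21*91 = -1911)
-49648/48871 + 9017/q = -49648/48871 + 9017/(-1911) = -49648*1/48871 + 9017*(-1/1911) = -49648/48871 - 9017/1911 = -535547135/93392481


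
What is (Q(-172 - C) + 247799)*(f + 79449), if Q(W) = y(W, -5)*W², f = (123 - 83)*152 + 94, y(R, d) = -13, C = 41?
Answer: -29282894754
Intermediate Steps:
f = 6174 (f = 40*152 + 94 = 6080 + 94 = 6174)
Q(W) = -13*W²
(Q(-172 - C) + 247799)*(f + 79449) = (-13*(-172 - 1*41)² + 247799)*(6174 + 79449) = (-13*(-172 - 41)² + 247799)*85623 = (-13*(-213)² + 247799)*85623 = (-13*45369 + 247799)*85623 = (-589797 + 247799)*85623 = -341998*85623 = -29282894754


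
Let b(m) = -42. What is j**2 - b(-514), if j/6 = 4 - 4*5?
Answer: 9258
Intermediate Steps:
j = -96 (j = 6*(4 - 4*5) = 6*(4 - 20) = 6*(-16) = -96)
j**2 - b(-514) = (-96)**2 - 1*(-42) = 9216 + 42 = 9258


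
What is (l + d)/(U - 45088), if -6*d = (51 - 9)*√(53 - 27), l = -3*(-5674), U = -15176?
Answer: -2837/10044 + 7*√26/60264 ≈ -0.28187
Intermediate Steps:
l = 17022
d = -7*√26 (d = -(51 - 9)*√(53 - 27)/6 = -7*√26 ≈ -35.693)
(l + d)/(U - 45088) = (17022 - 7*√26)/(-15176 - 45088) = (17022 - 7*√26)/(-60264) = (17022 - 7*√26)*(-1/60264) = -2837/10044 + 7*√26/60264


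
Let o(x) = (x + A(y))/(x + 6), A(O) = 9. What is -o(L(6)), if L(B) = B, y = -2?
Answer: -5/4 ≈ -1.2500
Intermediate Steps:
o(x) = (9 + x)/(6 + x) (o(x) = (x + 9)/(x + 6) = (9 + x)/(6 + x))
-o(L(6)) = -(9 + 6)/(6 + 6) = -15/12 = -1*5/4 = -5/4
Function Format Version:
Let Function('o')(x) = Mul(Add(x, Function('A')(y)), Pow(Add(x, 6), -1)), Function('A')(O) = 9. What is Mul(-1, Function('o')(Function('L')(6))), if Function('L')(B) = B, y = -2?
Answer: Rational(-5, 4) ≈ -1.2500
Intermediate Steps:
Function('o')(x) = Mul(Pow(Add(6, x), -1), Add(9, x)) (Function('o')(x) = Mul(Add(x, 9), Pow(Add(x, 6), -1)) = Mul(Add(9, x), Pow(Add(6, x), -1)) = Mul(Pow(Add(6, x), -1), Add(9, x)))
Mul(-1, Function('o')(Function('L')(6))) = Mul(-1, Mul(Pow(Add(6, 6), -1), Add(9, 6))) = Mul(-1, Mul(Pow(12, -1), 15)) = Mul(-1, Mul(Rational(1, 12), 15)) = Mul(-1, Rational(5, 4)) = Rational(-5, 4)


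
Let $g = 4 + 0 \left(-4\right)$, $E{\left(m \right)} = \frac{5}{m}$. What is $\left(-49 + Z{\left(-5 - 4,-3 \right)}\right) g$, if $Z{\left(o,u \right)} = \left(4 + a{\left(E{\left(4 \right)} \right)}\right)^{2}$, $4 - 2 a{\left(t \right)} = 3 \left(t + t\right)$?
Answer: $- \frac{703}{4} \approx -175.75$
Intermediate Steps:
$a{\left(t \right)} = 2 - 3 t$ ($a{\left(t \right)} = 2 - \frac{3 \left(t + t\right)}{2} = 2 - \frac{3 \cdot 2 t}{2} = 2 - \frac{6 t}{2} = 2 - 3 t$)
$Z{\left(o,u \right)} = \frac{81}{16}$ ($Z{\left(o,u \right)} = \left(4 + \left(2 - 3 \cdot \frac{5}{4}\right)\right)^{2} = \left(4 + \left(2 - 3 \cdot 5 \cdot \frac{1}{4}\right)\right)^{2} = \left(4 + \left(2 - \frac{15}{4}\right)\right)^{2} = \left(4 - \frac{7}{4}\right)^{2} = \left(\frac{9}{4}\right)^{2} = \frac{81}{16}$)
$g = 4$ ($g = 4 + 0 = 4$)
$\left(-49 + Z{\left(-5 - 4,-3 \right)}\right) g = \left(-49 + \frac{81}{16}\right) 4 = \left(- \frac{703}{16}\right) 4 = - \frac{703}{4}$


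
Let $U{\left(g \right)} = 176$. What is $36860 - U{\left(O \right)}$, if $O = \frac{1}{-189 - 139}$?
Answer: $36684$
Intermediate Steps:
$O = - \frac{1}{328}$ ($O = \frac{1}{-328} = - \frac{1}{328} \approx -0.0030488$)
$36860 - U{\left(O \right)} = 36860 - 176 = 36684$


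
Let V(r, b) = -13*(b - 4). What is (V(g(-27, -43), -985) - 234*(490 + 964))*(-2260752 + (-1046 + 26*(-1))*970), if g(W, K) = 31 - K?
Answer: 1080544508368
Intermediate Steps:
V(r, b) = 52 - 13*b (V(r, b) = -13*(-4 + b) = 52 - 13*b)
(V(g(-27, -43), -985) - 234*(490 + 964))*(-2260752 + (-1046 + 26*(-1))*970) = ((52 - 13*(-985)) - 234*(490 + 964))*(-2260752 + (-1046 + 26*(-1))*970) = ((52 + 12805) - 234*1454)*(-2260752 + (-1046 - 26)*970) = (12857 - 340236)*(-2260752 - 1072*970) = -327379*(-2260752 - 1039840) = -327379*(-3300592) = 1080544508368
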